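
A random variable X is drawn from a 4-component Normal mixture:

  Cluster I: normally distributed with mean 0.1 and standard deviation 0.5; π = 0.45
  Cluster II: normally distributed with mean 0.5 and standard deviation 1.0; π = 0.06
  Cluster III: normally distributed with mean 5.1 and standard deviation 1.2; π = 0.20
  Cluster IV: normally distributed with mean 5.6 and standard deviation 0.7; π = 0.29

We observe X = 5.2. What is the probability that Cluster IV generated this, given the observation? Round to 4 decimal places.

0.6793

By Bayes' theorem, P(k | x) = π_k f_k(x) / Σ_j π_j f_j(x).
Component likelihoods at x = 5.2:
  f_I = 2.04146e-23
  f_II = 6.36983e-06
  f_III = 0.3313
  f_IV = 0.484068
Weight by the priors:
  π_I·f_I = 0.45 × 2.04146e-23 = 9.18658e-24
  π_II·f_II = 0.06 × 6.36983e-06 = 3.8219e-07
  π_III·f_III = 0.20 × 0.3313 = 0.0662599
  π_IV·f_IV = 0.29 × 0.484068 = 0.14038
Sum: 9.18658e-24 + 3.8219e-07 + 0.0662599 + 0.14038 = 0.20664
Responsibility of Cluster IV: 0.14038 / 0.20664 ≈ 0.6793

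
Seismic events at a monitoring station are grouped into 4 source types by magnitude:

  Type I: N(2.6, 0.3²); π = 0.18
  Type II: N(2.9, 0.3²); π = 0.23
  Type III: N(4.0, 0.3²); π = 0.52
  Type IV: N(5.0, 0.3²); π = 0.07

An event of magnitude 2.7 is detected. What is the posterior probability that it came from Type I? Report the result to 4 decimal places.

0.4803

By Bayes' theorem, P(k | x) = π_k f_k(x) / Σ_j π_j f_j(x).
Normal densities:
  L_I = (1/(0.3·√(2π)))·exp(−(2.7−2.6)²/(2·0.3²)) = 1.329808·exp(-0.05556) = 1.25794
  L_II = (1/(0.3·√(2π)))·exp(−(2.7−2.9)²/(2·0.3²)) = 1.329808·exp(-0.22222) = 1.06483
  L_III = (1/(0.3·√(2π)))·exp(−(2.7−4.0)²/(2·0.3²)) = 1.329808·exp(-9.38889) = 0.000111236
  L_IV = (1/(0.3·√(2π)))·exp(−(2.7−5.0)²/(2·0.3²)) = 1.329808·exp(-29.38889) = 2.29275e-13
Unnormalised posteriors:
  π_I·L_I = 0.18 × 1.25794 = 0.22643
  π_II·L_II = 0.23 × 1.06483 = 0.24491
  π_III·L_III = 0.52 × 0.000111236 = 5.78428e-05
  π_IV·L_IV = 0.07 × 2.29275e-13 = 1.60492e-14
Denominator: 0.22643 + 0.24491 + 5.78428e-05 + 1.60492e-14 = 0.471398
Responsibility of Type I: 0.22643 / 0.471398 ≈ 0.4803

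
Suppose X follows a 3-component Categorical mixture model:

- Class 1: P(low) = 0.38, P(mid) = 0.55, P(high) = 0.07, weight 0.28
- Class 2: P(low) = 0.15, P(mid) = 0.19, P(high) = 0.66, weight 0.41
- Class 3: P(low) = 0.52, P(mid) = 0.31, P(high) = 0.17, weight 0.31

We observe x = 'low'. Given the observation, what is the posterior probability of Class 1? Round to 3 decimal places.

Posterior ∝ prior × likelihood, so P(k | x) ∝ π_k f_k(x); normalise over all components.
Component likelihoods at x = 'low':
  L_1 = 0.38
  L_2 = 0.15
  L_3 = 0.52
Prior × likelihood for each component:
  π_1·L_1 = 0.28 × 0.38 = 0.1064
  π_2·L_2 = 0.41 × 0.15 = 0.0615
  π_3·L_3 = 0.31 × 0.52 = 0.1612
Normaliser: 0.1064 + 0.0615 + 0.1612 = 0.3291
P(Class 1 | 'low') = 0.1064 / 0.3291 ≈ 0.323

0.323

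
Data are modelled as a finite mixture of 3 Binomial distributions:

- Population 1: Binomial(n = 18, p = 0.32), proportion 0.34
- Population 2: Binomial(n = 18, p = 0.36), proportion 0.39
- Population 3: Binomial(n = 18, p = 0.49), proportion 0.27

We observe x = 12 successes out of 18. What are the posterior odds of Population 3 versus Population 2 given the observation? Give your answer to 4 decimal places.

The posterior odds equal the prior odds times the likelihood ratio: (w_i/w_j)·(f_i(x)/f_j(x)).
Component likelihoods at x = 12 successes out of 18:
  p_1 = 0.00211604
  p_2 = 0.00604479
  p_3 = 0.0625814
0.016897 / 0.00235747 ≈ 7.1674

7.1674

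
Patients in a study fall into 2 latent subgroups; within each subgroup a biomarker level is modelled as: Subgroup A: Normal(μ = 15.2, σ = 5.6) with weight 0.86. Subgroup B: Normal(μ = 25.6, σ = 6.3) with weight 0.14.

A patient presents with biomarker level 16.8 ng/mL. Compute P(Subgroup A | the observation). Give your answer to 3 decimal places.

0.946

P(component k | x) = π_k·f_k(x) / marginal(x), where marginal(x) = Σ_j π_j·f_j(x).
Normal densities:
  L_A = (1/(5.6·√(2π)))·exp(−(16.8−15.2)²/(2·5.6²)) = 0.071240·exp(-0.04082) = 0.0683905
  L_B = (1/(6.3·√(2π)))·exp(−(16.8−25.6)²/(2·6.3²)) = 0.063324·exp(-0.97556) = 0.023872
Multiply by the mixture weights:
  π_A·L_A = 0.86 × 0.0683905 = 0.0588158
  π_B·L_B = 0.14 × 0.023872 = 0.00334208
Normaliser: 0.0588158 + 0.00334208 = 0.0621579
P(Subgroup A | 16.8 ng/mL) ≈ 0.946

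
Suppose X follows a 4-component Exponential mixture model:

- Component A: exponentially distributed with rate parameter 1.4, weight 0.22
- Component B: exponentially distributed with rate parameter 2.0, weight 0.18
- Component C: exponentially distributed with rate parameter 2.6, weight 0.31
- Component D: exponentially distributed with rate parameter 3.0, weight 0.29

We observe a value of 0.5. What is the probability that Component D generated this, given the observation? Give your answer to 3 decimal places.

0.278

Apply Bayes' rule: the posterior for each component is proportional to its prior times its likelihood at x.
Component likelihoods at x = 0.5:
  p_A = 1.4·e^(−1.4·0.5) = 1.4·e^(−0.7000) = 0.695219
  p_B = 2.0·e^(−2.0·0.5) = 2.0·e^(−1.0000) = 0.735759
  p_C = 2.6·e^(−2.6·0.5) = 2.6·e^(−1.3000) = 0.708583
  p_D = 3.0·e^(−3.0·0.5) = 3.0·e^(−1.5000) = 0.66939
Prior × likelihood for each component:
  π_A·p_A = 0.22 × 0.695219 = 0.152948
  π_B·p_B = 0.18 × 0.735759 = 0.132437
  π_C·p_C = 0.31 × 0.708583 = 0.219661
  π_D·p_D = 0.29 × 0.66939 = 0.194123
Evidence: 0.152948 + 0.132437 + 0.219661 + 0.194123 = 0.699169
So the posterior for Component D is 0.194123 / 0.699169 ≈ 0.278.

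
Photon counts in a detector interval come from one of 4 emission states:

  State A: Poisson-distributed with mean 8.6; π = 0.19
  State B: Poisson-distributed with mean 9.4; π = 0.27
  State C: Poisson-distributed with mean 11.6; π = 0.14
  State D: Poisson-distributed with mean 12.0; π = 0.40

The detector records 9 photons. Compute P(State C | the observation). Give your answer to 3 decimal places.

Apply Bayes' rule: the posterior for each component is proportional to its prior times its likelihood at x.
Evaluate each component's likelihood at the observed value:
  f_A = e^(−8.6)·8.6^9/9! = 0.130554
  f_B = e^(−9.4)·9.4^9/9! = 0.130623
  f_C = e^(−11.6)·11.6^9/9! = 0.0960601
  f_D = e^(−12.0)·12.0^9/9! = 0.0873644
Multiply by the mixture weights:
  P(Z=A)·f_A = 0.19 × 0.130554 = 0.0248053
  P(Z=B)·f_B = 0.27 × 0.130623 = 0.0352682
  P(Z=C)·f_C = 0.14 × 0.0960601 = 0.0134484
  P(Z=D)·f_D = 0.40 × 0.0873644 = 0.0349458
Marginal: 0.0248053 + 0.0352682 + 0.0134484 + 0.0349458 = 0.108468
P(State C | x) ≈ 0.124

0.124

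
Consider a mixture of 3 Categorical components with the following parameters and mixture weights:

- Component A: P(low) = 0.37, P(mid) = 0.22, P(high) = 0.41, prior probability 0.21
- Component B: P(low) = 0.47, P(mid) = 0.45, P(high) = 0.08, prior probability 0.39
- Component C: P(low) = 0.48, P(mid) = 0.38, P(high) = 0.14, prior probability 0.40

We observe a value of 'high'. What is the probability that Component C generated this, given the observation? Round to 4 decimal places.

0.3231

The responsibility of component k is P(Z=k) f_k(x) divided by Σ_j P(Z=j) f_j(x).
Categorical probabilities:
  f_A = P(high | comp) = 0.41
  f_B = P(high | comp) = 0.08
  f_C = P(high | comp) = 0.14
Prior × likelihood for each component:
  P(Z=A)·f_A = 0.21 × 0.41 = 0.0861
  P(Z=B)·f_B = 0.39 × 0.08 = 0.0312
  P(Z=C)·f_C = 0.40 × 0.14 = 0.056
Sum: 0.0861 + 0.0312 + 0.056 = 0.1733
P(Component C | the observation) ≈ 0.3231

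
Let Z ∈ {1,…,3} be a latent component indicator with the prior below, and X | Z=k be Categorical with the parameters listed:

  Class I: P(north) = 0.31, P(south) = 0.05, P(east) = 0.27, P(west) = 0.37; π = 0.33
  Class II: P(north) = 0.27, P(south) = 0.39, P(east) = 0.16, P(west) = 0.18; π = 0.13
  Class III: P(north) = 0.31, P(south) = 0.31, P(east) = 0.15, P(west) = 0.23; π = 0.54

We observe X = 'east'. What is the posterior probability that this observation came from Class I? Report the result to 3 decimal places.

0.467

Posterior ∝ prior × likelihood, so P(k | x) ∝ P(Z=k) f_k(x); normalise over all components.
Categorical probabilities:
  L_I = 0.27
  L_II = 0.16
  L_III = 0.15
Prior × likelihood for each component:
  P(Z=I)·L_I = 0.33 × 0.27 = 0.0891
  P(Z=II)·L_II = 0.13 × 0.16 = 0.0208
  P(Z=III)·L_III = 0.54 × 0.15 = 0.081
Evidence: 0.0891 + 0.0208 + 0.081 = 0.1909
So the posterior for Class I is 0.0891 / 0.1909 ≈ 0.467.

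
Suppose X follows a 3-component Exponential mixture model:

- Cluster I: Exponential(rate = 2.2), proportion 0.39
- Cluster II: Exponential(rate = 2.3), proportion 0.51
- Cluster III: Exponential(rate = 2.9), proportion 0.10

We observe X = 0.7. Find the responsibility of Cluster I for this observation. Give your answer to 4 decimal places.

The responsibility of component k is π_k f_k(x) divided by Σ_j π_j f_j(x).
Evaluate each component's likelihood at the observed value:
  f_I = 0.471638
  f_II = 0.459742
  f_III = 0.380873
Prior × likelihood for each component:
  π_I·f_I = 0.39 × 0.471638 = 0.183939
  π_II·f_II = 0.51 × 0.459742 = 0.234468
  π_III·f_III = 0.10 × 0.380873 = 0.0380873
Evidence: 0.183939 + 0.234468 + 0.0380873 = 0.456494
P(Cluster I | the observation) ≈ 0.4029

0.4029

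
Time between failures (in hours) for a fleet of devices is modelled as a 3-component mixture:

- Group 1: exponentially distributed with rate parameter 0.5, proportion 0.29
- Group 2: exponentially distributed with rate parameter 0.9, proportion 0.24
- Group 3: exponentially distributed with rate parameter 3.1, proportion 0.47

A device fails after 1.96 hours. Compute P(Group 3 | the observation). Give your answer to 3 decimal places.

By Bayes' theorem, P(k | x) = P(Z=k) f_k(x) / Σ_j P(Z=j) f_j(x).
Exponential densities:
  p_1 = 0.5·e^(−0.5·1.96) = 0.5·e^(−0.9800) = 0.187656
  p_2 = 0.9·e^(−0.9·1.96) = 0.9·e^(−1.7640) = 0.154222
  p_3 = 3.1·e^(−3.1·1.96) = 3.1·e^(−6.0760) = 0.00712178
Unnormalised posteriors:
  P(Z=1)·p_1 = 0.29 × 0.187656 = 0.0544201
  P(Z=2)·p_2 = 0.24 × 0.154222 = 0.0370133
  P(Z=3)·p_3 = 0.47 × 0.00712178 = 0.00334724
Denominator: 0.0544201 + 0.0370133 + 0.00334724 = 0.0947807
Responsibility of Group 3: 0.00334724 / 0.0947807 ≈ 0.035

0.035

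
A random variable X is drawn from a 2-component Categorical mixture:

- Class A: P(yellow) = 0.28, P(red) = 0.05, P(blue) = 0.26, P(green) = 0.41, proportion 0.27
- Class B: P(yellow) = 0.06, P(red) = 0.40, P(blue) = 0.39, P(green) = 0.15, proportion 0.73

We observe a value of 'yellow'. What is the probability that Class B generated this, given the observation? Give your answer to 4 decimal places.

By Bayes' theorem, P(k | x) = π_k f_k(x) / Σ_j π_j f_j(x).
Evaluate each component's likelihood at the observed value:
  f_A = P(yellow | comp) = 0.28
  f_B = P(yellow | comp) = 0.06
Multiply by the mixture weights:
  π_A·f_A = 0.27 × 0.28 = 0.0756
  π_B·f_B = 0.73 × 0.06 = 0.0438
Denominator: 0.0756 + 0.0438 = 0.1194
P(Class B | 'yellow') = 0.0438 / 0.1194 ≈ 0.3668

0.3668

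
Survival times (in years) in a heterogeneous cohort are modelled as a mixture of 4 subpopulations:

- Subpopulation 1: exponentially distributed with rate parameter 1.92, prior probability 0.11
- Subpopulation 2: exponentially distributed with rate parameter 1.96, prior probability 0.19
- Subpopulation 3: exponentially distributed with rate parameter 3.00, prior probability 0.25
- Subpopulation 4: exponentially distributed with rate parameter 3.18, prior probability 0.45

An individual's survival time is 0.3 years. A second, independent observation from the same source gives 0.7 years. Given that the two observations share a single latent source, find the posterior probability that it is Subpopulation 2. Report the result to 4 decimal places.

0.2218

The responsibility of component k is π_k f_k(x) divided by Σ_j π_j f_j(x).
Since both observations come from the same component, the likelihood for component k is f_k(x₁)·f_k(x₂).
  L_1 = [1.07931] × [0.500737] = 0.540452
  L_2 = [1.08866] × [0.497055] = 0.541122
  L_3 = [1.21971] × [0.367369] = 0.448084
  L_4 = [1.22493] × [0.343311] = 0.420531
Multiply by the mixture weights:
  π_1·L_1 = 0.11 × 0.540452 = 0.0594497
  π_2·L_2 = 0.19 × 0.541122 = 0.102813
  π_3·L_3 = 0.25 × 0.448084 = 0.112021
  π_4·L_4 = 0.45 × 0.420531 = 0.189239
Evidence: 0.0594497 + 0.102813 + 0.112021 + 0.189239 = 0.463523
P(Subpopulation 2 | data) ≈ 0.2218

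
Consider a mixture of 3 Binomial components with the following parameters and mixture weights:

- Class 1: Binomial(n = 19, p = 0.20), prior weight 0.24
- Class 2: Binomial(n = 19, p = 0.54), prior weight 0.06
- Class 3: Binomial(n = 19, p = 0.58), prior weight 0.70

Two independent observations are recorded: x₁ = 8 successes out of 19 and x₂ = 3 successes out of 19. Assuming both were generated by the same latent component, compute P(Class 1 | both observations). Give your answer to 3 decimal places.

0.986

Posterior ∝ prior × likelihood, so P(k | x) ∝ π_k f_k(x); normalise over all components.
Since both observations come from the same component, the likelihood for component k is f_k(x₁)·f_k(x₂).
  p_1 = [C(19,8)·0.20^8·0.80^11 = 75582·2.56e-06·0.0858993 = 0.0166207] × [0.218199] = 0.00362662
  p_2 = [C(19,8)·0.54^8·0.46^11 = 75582·0.0072302·0.000195135 = 0.106636] × [0.00061324] = 6.53936e-05
  p_3 = [C(19,8)·0.58^8·0.42^11 = 75582·0.0128063·7.17368e-05 = 0.069436] × [0.000177254] = 1.23078e-05
Weight by the priors:
  π_1·p_1 = 0.24 × 0.00362662 = 0.000870388
  π_2·p_2 = 0.06 × 6.53936e-05 = 3.92361e-06
  π_3·p_3 = 0.70 × 1.23078e-05 = 8.61547e-06
Denominator: 0.000870388 + 3.92361e-06 + 8.61547e-06 = 0.000882927
P(Class 1 | data) = 0.000870388 / 0.000882927 ≈ 0.986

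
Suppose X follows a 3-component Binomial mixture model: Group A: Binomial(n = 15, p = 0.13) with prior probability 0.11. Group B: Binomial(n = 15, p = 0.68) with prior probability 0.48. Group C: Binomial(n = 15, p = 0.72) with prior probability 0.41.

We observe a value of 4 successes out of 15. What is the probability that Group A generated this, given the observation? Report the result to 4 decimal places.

0.9364

Apply Bayes' rule: the posterior for each component is proportional to its prior times its likelihood at x.
Binomial probabilities:
  p_A = 0.0842593
  p_B = 0.00105152
  p_C = 0.000304229
Prior × likelihood for each component:
  π_A·p_A = 0.11 × 0.0842593 = 0.00926852
  π_B·p_B = 0.48 × 0.00105152 = 0.00050473
  π_C·p_C = 0.41 × 0.000304229 = 0.000124734
Normaliser: 0.00926852 + 0.00050473 + 0.000124734 = 0.00989799
Responsibility of Group A: 0.00926852 / 0.00989799 ≈ 0.9364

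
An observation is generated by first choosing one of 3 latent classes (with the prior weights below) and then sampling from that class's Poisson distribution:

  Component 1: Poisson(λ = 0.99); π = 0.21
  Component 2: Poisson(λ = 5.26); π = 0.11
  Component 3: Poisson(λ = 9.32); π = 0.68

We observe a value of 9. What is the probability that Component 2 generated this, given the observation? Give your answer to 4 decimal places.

0.0517

The responsibility of component k is P(Z=k) f_k(x) divided by Σ_j P(Z=j) f_j(x).
Component likelihoods at x = 9:
  L_1 = 9.3541e-07
  L_2 = 0.0441286
  L_3 = 0.131025
Prior × likelihood for each component:
  P(Z=1)·L_1 = 0.21 × 9.3541e-07 = 1.96436e-07
  P(Z=2)·L_2 = 0.11 × 0.0441286 = 0.00485414
  P(Z=3)·L_3 = 0.68 × 0.131025 = 0.0890973
Marginal: 1.96436e-07 + 0.00485414 + 0.0890973 = 0.0939516
P(Component 2 | data) = 0.00485414 / 0.0939516 ≈ 0.0517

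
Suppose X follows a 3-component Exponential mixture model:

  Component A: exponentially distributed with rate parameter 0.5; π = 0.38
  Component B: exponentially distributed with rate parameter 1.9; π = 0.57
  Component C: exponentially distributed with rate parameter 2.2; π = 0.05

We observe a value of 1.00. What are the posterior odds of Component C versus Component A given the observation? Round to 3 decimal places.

Posterior odds = (π_i f_i(x)) / (π_j f_j(x)); the normalising sum cancels.
Exponential densities:
  f_A = 0.5·e^(−0.5·1.00) = 0.5·e^(−0.5000) = 0.303265
  f_B = 1.9·e^(−1.9·1.00) = 1.9·e^(−1.9000) = 0.28418
  f_C = 2.2·e^(−2.2·1.00) = 2.2·e^(−2.2000) = 0.243767
0.0121883 / 0.115241 ≈ 0.106

0.106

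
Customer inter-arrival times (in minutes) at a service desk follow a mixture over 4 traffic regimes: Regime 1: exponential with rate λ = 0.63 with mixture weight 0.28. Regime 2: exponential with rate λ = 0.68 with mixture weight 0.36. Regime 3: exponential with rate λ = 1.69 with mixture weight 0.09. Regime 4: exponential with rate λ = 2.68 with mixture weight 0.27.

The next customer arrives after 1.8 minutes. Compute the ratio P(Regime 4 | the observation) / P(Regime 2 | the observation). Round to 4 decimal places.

Posterior odds = (w_i f_i(x)) / (w_j f_j(x)); the normalising sum cancels.
Component likelihoods at x = 1.8 minutes:
  p_1 = 0.202699
  p_2 = 0.199955
  p_3 = 0.0806794
  p_4 = 0.0215327
Posterior odds = (w_4·p_4) / (w_2·p_2) = (0.27·0.0215327) / (0.36·0.199955) = 0.00581383 / 0.0719838 ≈ 0.0808

0.0808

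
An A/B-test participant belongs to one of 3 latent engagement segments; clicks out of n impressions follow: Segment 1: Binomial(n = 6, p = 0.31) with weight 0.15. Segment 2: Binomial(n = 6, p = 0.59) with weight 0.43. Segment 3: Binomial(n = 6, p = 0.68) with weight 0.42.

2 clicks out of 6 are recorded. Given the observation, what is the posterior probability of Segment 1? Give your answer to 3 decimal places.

0.343

By Bayes' theorem, P(k | x) = π_k f_k(x) / Σ_j π_j f_j(x).
Evaluate each component's likelihood at the observed value:
  f_1 = C(6,2)·0.31^2·0.69^4 = 15·0.0961·0.226671 = 0.326747
  f_2 = C(6,2)·0.59^2·0.41^4 = 15·0.3481·0.0282576 = 0.147547
  f_3 = C(6,2)·0.68^2·0.32^4 = 15·0.4624·0.0104858 = 0.0727292
Unnormalised posteriors:
  π_1·f_1 = 0.15 × 0.326747 = 0.049012
  π_2·f_2 = 0.43 × 0.147547 = 0.0634453
  π_3·f_3 = 0.42 × 0.0727292 = 0.0305463
Marginal: 0.049012 + 0.0634453 + 0.0305463 = 0.143004
Responsibility of Segment 1: 0.049012 / 0.143004 ≈ 0.343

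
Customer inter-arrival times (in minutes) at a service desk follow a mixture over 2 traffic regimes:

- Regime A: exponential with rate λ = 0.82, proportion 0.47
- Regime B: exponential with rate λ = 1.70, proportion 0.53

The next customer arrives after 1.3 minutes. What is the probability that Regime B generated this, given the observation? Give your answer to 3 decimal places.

By Bayes' theorem, P(k | x) = π_k f_k(x) / Σ_j π_j f_j(x).
Evaluate each component's likelihood at the observed value:
  L_A = 0.82·e^(−0.82·1.3) = 0.82·e^(−1.0660) = 0.282394
  L_B = 1.70·e^(−1.70·1.3) = 1.70·e^(−2.2100) = 0.186491
Prior × likelihood for each component:
  π_A·L_A = 0.47 × 0.282394 = 0.132725
  π_B·L_B = 0.53 × 0.186491 = 0.0988403
Sum: 0.132725 + 0.0988403 = 0.231566
So the posterior for Regime B is 0.0988403 / 0.231566 ≈ 0.427.

0.427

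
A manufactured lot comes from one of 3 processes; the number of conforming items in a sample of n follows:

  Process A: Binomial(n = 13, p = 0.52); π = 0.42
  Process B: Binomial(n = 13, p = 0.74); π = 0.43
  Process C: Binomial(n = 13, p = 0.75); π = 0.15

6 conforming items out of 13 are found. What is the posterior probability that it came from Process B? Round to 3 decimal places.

0.101

By Bayes' theorem, P(k | x) = P(Z=k) f_k(x) / Σ_j P(Z=j) f_j(x).
Evaluate each component's likelihood at the observed value:
  p_A = C(13,6)·0.52^6·0.48^7 = 1716·0.0197706·0.00587068 = 0.199171
  p_B = C(13,6)·0.74^6·0.26^7 = 1716·0.164206·8.03181e-05 = 0.0226319
  p_C = C(13,6)·0.75^6·0.25^7 = 1716·0.177979·6.10352e-05 = 0.0186408
Weight by the priors:
  P(Z=A)·p_A = 0.42 × 0.199171 = 0.0836518
  P(Z=B)·p_B = 0.43 × 0.0226319 = 0.00973172
  P(Z=C)·p_C = 0.15 × 0.0186408 = 0.00279612
Normaliser: 0.0836518 + 0.00973172 + 0.00279612 = 0.0961796
Responsibility of Process B: 0.00973172 / 0.0961796 ≈ 0.101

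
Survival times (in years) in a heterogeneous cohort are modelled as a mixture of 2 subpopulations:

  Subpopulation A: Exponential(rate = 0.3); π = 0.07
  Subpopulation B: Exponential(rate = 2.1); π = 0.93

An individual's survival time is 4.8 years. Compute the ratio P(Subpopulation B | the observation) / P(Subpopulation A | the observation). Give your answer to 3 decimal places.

Since P(k|x) ∝ π_k f_k(x), the posterior odds are π_i f_i(x) / (π_j f_j(x)).
Exponential densities:
  f_A = 0.0710783
  f_B = 8.80098e-05
Posterior odds = (π_B·f_B) / (π_A·f_A) = (0.93·8.80098e-05) / (0.07·0.0710783) = 8.18491e-05 / 0.00497548 ≈ 0.016

0.016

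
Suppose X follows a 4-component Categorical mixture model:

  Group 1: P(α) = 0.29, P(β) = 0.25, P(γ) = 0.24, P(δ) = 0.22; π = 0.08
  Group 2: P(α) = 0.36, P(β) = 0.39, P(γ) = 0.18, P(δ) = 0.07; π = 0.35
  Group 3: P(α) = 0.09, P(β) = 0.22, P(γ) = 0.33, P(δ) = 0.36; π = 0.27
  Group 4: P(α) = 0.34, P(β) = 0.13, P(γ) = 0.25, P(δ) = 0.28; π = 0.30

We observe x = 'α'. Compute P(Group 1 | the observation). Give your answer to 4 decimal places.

0.0842

P(component k | x) = P(Z=k)·f_k(x) / marginal(x), where marginal(x) = Σ_j P(Z=j)·f_j(x).
Evaluate each component's likelihood at the observed value:
  L_1 = 0.29
  L_2 = 0.36
  L_3 = 0.09
  L_4 = 0.34
Multiply by the mixture weights:
  P(Z=1)·L_1 = 0.08 × 0.29 = 0.0232
  P(Z=2)·L_2 = 0.35 × 0.36 = 0.126
  P(Z=3)·L_3 = 0.27 × 0.09 = 0.0243
  P(Z=4)·L_4 = 0.30 × 0.34 = 0.102
Marginal: 0.0232 + 0.126 + 0.0243 + 0.102 = 0.2755
So the posterior for Group 1 is 0.0232 / 0.2755 ≈ 0.0842.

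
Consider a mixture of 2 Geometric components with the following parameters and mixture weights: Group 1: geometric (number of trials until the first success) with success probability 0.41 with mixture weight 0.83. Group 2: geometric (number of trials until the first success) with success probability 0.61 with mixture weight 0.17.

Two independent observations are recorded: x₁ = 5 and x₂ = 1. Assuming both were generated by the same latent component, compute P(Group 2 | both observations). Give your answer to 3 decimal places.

0.080

Apply Bayes' rule: the posterior for each component is proportional to its prior times its likelihood at x.
Since both observations come from the same component, the likelihood for component k is f_k(x₁)·f_k(x₂).
  p_1 = [0.41·(1−0.41)^4 = 0.41·0.121174 = 0.0496812] × [0.41] = 0.0203693
  p_2 = [0.61·(1−0.61)^4 = 0.61·0.0231344 = 0.014112] × [0.61] = 0.00860831
Multiply by the mixture weights:
  π_1·p_1 = 0.83 × 0.0203693 = 0.0169065
  π_2·p_2 = 0.17 × 0.00860831 = 0.00146341
Denominator: 0.0169065 + 0.00146341 = 0.0183699
So the posterior for Group 2 is 0.00146341 / 0.0183699 ≈ 0.080.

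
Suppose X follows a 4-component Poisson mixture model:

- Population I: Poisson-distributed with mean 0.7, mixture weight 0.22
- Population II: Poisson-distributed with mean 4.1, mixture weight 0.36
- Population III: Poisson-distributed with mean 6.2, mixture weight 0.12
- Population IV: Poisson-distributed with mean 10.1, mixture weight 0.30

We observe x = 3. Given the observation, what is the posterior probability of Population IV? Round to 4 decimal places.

Posterior ∝ prior × likelihood, so P(k | x) ∝ π_k f_k(x); normalise over all components.
Poisson probabilities:
  p_I = e^(−0.7)·0.7^3/3! = 0.0283881
  p_II = e^(−4.1)·4.1^3/3! = 0.190368
  p_III = e^(−6.2)·6.2^3/3! = 0.0806117
  p_IV = e^(−10.1)·10.1^3/3! = 0.00705405
Multiply by the mixture weights:
  π_I·p_I = 0.22 × 0.0283881 = 0.00624539
  π_II·p_II = 0.36 × 0.190368 = 0.0685323
  π_III·p_III = 0.12 × 0.0806117 = 0.0096734
  π_IV·p_IV = 0.30 × 0.00705405 = 0.00211622
Normaliser: 0.00624539 + 0.0685323 + 0.0096734 + 0.00211622 = 0.0865673
P(Population IV | x) ≈ 0.0244

0.0244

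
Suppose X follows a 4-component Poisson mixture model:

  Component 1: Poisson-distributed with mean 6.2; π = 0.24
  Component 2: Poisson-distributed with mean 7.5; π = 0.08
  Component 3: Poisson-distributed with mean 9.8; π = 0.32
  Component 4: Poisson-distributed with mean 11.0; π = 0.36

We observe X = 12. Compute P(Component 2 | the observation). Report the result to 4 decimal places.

P(component k | x) = P(Z=k)·f_k(x) / marginal(x), where marginal(x) = Σ_j P(Z=j)·f_j(x).
Evaluate each component's likelihood at the observed value:
  f_1 = 0.013669
  f_2 = 0.0365754
  f_3 = 0.0908427
  f_4 = 0.10943
Prior × likelihood for each component:
  P(Z=1)·f_1 = 0.24 × 0.013669 = 0.00328057
  P(Z=2)·f_2 = 0.08 × 0.0365754 = 0.00292604
  P(Z=3)·f_3 = 0.32 × 0.0908427 = 0.0290697
  P(Z=4)·f_4 = 0.36 × 0.10943 = 0.0393948
Evidence: 0.00328057 + 0.00292604 + 0.0290697 + 0.0393948 = 0.074671
P(Component 2 | the observation) ≈ 0.0392

0.0392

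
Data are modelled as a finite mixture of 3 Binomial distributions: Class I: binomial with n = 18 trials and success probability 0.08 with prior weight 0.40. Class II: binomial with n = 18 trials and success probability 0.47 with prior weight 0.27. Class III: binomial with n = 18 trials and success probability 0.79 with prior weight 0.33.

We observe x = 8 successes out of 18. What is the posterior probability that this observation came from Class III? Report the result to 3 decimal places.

0.007

P(component k | x) = w_k·f_k(x) / marginal(x), where marginal(x) = Σ_j w_j·f_j(x).
Evaluate each component's likelihood at the observed value:
  f_I = C(18,8)·0.08^8·0.92^10 = 43758·1.67772e-09·0.434388 = 3.18901e-05
  f_II = C(18,8)·0.47^8·0.53^10 = 43758·0.00238113·0.00174887 = 0.182221
  f_III = C(18,8)·0.79^8·0.21^10 = 43758·0.151711·1.66799e-07 = 0.0011073
Unnormalised posteriors:
  w_I·f_I = 0.40 × 3.18901e-05 = 1.2756e-05
  w_II·f_II = 0.27 × 0.182221 = 0.0491997
  w_III·f_III = 0.33 × 0.0011073 = 0.000365411
Sum: 1.2756e-05 + 0.0491997 + 0.000365411 = 0.0495779
P(Class III | 8 successes out of 18) = 0.000365411 / 0.0495779 ≈ 0.007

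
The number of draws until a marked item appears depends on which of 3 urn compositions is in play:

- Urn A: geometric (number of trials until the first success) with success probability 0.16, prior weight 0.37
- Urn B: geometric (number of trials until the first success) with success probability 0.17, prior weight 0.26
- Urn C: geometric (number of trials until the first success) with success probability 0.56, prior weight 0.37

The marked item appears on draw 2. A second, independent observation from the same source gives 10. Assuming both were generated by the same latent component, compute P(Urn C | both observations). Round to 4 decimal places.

P(component k | x) = w_k·f_k(x) / marginal(x), where marginal(x) = Σ_j w_j·f_j(x).
Since both observations come from the same component, the likelihood for component k is f_k(x₁)·f_k(x₂).
  f_A = [0.16·(1−0.16)^1 = 0.16·0.84 = 0.1344] × [0.0333145] = 0.00447747
  f_B = [0.17·(1−0.17)^1 = 0.17·0.83 = 0.1411] × [0.0317798] = 0.00448414
  f_C = [0.56·(1−0.56)^1 = 0.56·0.44 = 0.2464] × [0.000346148] = 8.52909e-05
Weight by the priors:
  w_A·f_A = 0.37 × 0.00447747 = 0.00165666
  w_B·f_B = 0.26 × 0.00448414 = 0.00116588
  w_C·f_C = 0.37 × 8.52909e-05 = 3.15576e-05
Marginal: 0.00165666 + 0.00116588 + 3.15576e-05 = 0.0028541
P(Urn C | data) ≈ 0.0111

0.0111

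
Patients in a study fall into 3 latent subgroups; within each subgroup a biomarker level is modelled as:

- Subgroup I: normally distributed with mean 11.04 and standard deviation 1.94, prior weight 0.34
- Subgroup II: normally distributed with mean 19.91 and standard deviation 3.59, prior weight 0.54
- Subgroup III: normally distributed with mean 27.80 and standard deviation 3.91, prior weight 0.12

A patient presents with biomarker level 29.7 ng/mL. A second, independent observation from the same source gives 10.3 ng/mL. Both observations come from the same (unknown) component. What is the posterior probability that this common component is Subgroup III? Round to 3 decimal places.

0.011

Posterior ∝ prior × likelihood, so P(k | x) ∝ P(Z=k) f_k(x); normalise over all components.
Since both observations come from the same component, the likelihood for component k is f_k(x₁)·f_k(x₂).
  p_I = [(1/(1.94·√(2π)))·exp(−(29.7−11.04)²/(2·1.94²)) = 0.205640·exp(-46.25832) = 1.67254e-21] × [0.191211] = 3.19809e-22
  p_II = [(1/(3.59·√(2π)))·exp(−(29.7−19.91)²/(2·3.59²)) = 0.111126·exp(-3.71832) = 0.00269756] × [0.00308892] = 8.33253e-06
  p_III = [(1/(3.91·√(2π)))·exp(−(29.7−27.80)²/(2·3.91²)) = 0.102031·exp(-0.11807) = 0.0906688] × [4.55887e-06] = 4.13347e-07
Unnormalised posteriors:
  P(Z=I)·p_I = 0.34 × 3.19809e-22 = 1.08735e-22
  P(Z=II)·p_II = 0.54 × 8.33253e-06 = 4.49957e-06
  P(Z=III)·p_III = 0.12 × 4.13347e-07 = 4.96017e-08
Denominator: 1.08735e-22 + 4.49957e-06 + 4.96017e-08 = 4.54917e-06
Responsibility of Subgroup III: 4.96017e-08 / 4.54917e-06 ≈ 0.011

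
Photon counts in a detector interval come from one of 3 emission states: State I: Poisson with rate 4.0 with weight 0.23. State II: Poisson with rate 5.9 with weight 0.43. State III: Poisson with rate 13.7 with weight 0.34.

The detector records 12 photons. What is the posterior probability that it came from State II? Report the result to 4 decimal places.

0.1112

Apply Bayes' rule: the posterior for each component is proportional to its prior times its likelihood at x.
Component likelihoods at x = 12 photons:
  f_I = 0.000641512
  f_II = 0.0101754
  f_III = 0.102441
Unnormalised posteriors:
  π_I·f_I = 0.23 × 0.000641512 = 0.000147548
  π_II·f_II = 0.43 × 0.0101754 = 0.0043754
  π_III·f_III = 0.34 × 0.102441 = 0.0348301
Evidence: 0.000147548 + 0.0043754 + 0.0348301 = 0.039353
P(State II | data) ≈ 0.1112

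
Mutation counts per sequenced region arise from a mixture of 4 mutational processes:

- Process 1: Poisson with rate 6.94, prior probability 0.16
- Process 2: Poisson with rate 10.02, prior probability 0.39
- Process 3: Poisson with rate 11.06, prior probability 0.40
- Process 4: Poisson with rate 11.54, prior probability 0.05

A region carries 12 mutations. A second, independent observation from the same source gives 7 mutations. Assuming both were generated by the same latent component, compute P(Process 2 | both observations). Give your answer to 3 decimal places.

0.475

Posterior ∝ prior × likelihood, so P(k | x) ∝ π_k f_k(x); normalise over all components.
Since both observations come from the same component, the likelihood for component k is f_k(x₁)·f_k(x₂).
  p_1 = [0.0252332] × [0.148964] = 0.00375885
  p_2 = [0.0951579] × [0.0895391] = 0.00852036
  p_3 = [0.110009] × [0.0631769] = 0.00695002
  p_4 = [0.113338] × [0.0526322] = 0.00596522
Unnormalised posteriors:
  π_1·p_1 = 0.16 × 0.00375885 = 0.000601416
  π_2·p_2 = 0.39 × 0.00852036 = 0.00332294
  π_3·p_3 = 0.40 × 0.00695002 = 0.00278001
  π_4·p_4 = 0.05 × 0.00596522 = 0.000298261
Evidence: 0.000601416 + 0.00332294 + 0.00278001 + 0.000298261 = 0.00700262
P(Process 2 | x) ≈ 0.475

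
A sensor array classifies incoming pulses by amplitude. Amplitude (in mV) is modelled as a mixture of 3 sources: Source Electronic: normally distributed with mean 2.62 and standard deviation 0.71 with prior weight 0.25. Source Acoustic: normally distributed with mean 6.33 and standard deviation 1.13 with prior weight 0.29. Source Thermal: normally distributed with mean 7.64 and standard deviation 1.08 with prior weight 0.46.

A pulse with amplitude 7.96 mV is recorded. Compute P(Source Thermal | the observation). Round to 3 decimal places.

P(component k | x) = π_k·f_k(x) / marginal(x), where marginal(x) = Σ_j π_j·f_j(x).
Normal densities:
  L_Electronic = (1/(0.71·√(2π)))·exp(−(7.96−2.62)²/(2·0.71²)) = 0.561891·exp(-28.28367) = 2.92555e-13
  L_Acoustic = (1/(1.13·√(2π)))·exp(−(7.96−6.33)²/(2·1.13²)) = 0.353046·exp(-1.04037) = 0.12474
  L_Thermal = (1/(1.08·√(2π)))·exp(−(7.96−7.64)²/(2·1.08²)) = 0.369391·exp(-0.04390) = 0.353527
Unnormalised posteriors:
  π_Electronic·L_Electronic = 0.25 × 2.92555e-13 = 7.31389e-14
  π_Acoustic·L_Acoustic = 0.29 × 0.12474 = 0.0361745
  π_Thermal·L_Thermal = 0.46 × 0.353527 = 0.162622
Sum: 7.31389e-14 + 0.0361745 + 0.162622 = 0.198797
Responsibility of Source Thermal: 0.162622 / 0.198797 ≈ 0.818

0.818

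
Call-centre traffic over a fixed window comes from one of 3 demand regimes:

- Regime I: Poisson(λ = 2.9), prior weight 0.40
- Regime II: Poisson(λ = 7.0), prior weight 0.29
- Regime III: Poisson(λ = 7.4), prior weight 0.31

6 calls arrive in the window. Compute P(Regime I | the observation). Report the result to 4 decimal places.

P(component k | x) = π_k·f_k(x) / marginal(x), where marginal(x) = Σ_j π_j·f_j(x).
Poisson probabilities:
  f_I = e^(−2.9)·2.9^6/6! = 0.0454571
  f_II = e^(−7.0)·7.0^6/6! = 0.149003
  f_III = e^(−7.4)·7.4^6/6! = 0.139405
Unnormalised posteriors:
  π_I·f_I = 0.40 × 0.0454571 = 0.0181828
  π_II·f_II = 0.29 × 0.149003 = 0.0432108
  π_III·f_III = 0.31 × 0.139405 = 0.0432156
Marginal: 0.0181828 + 0.0432108 + 0.0432156 = 0.104609
So the posterior for Regime I is 0.0181828 / 0.104609 ≈ 0.1738.

0.1738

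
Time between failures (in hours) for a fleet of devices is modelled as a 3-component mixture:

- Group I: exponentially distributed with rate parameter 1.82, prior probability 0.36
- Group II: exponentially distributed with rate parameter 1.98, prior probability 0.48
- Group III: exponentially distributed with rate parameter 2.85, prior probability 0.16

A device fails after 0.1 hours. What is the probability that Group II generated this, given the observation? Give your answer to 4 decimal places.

The responsibility of component k is π_k f_k(x) divided by Σ_j π_j f_j(x).
Component likelihoods at x = 0.1 hours:
  f_I = 1.51715
  f_II = 1.62433
  f_III = 2.14324
Unnormalised posteriors:
  π_I·f_I = 0.36 × 1.51715 = 0.546176
  π_II·f_II = 0.48 × 1.62433 = 0.77968
  π_III·f_III = 0.16 × 2.14324 = 0.342918
Marginal: 0.546176 + 0.77968 + 0.342918 = 1.66877
So the posterior for Group II is 0.77968 / 1.66877 ≈ 0.4672.

0.4672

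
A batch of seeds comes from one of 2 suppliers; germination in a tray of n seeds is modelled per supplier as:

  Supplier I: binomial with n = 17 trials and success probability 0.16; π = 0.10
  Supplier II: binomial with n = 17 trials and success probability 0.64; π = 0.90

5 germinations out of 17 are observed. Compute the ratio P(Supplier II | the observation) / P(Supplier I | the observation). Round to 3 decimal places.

Only the two components matter; the odds are (π_i f_i(x)) / (π_j f_j(x)).
Binomial probabilities:
  p_I = C(17,5)·0.16^5·0.84^12 = 6188·0.000104858·0.12341 = 0.0800759
  p_II = C(17,5)·0.64^5·0.36^12 = 6188·0.107374·4.73838e-06 = 0.00314833
Odds = (0.90/0.10) × (0.00314833/0.0800759) = 9 × 0.0393168 ≈ 0.354

0.354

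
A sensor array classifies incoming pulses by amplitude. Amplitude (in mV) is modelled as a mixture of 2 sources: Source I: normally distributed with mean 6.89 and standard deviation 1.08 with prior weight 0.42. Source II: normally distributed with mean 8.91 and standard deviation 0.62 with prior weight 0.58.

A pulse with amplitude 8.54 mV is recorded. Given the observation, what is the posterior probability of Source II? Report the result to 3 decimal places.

Posterior ∝ prior × likelihood, so P(k | x) ∝ π_k f_k(x); normalise over all components.
Component likelihoods at x = 8.54 mV:
  f_I = (1/(1.08·√(2π)))·exp(−(8.54−6.89)²/(2·1.08²)) = 0.369391·exp(-1.16705) = 0.114985
  f_II = (1/(0.62·√(2π)))·exp(−(8.54−8.91)²/(2·0.62²)) = 0.643455·exp(-0.17807) = 0.538497
Prior × likelihood for each component:
  π_I·f_I = 0.42 × 0.114985 = 0.0482938
  π_II·f_II = 0.58 × 0.538497 = 0.312329
Evidence: 0.0482938 + 0.312329 = 0.360622
P(Source II | x) ≈ 0.866

0.866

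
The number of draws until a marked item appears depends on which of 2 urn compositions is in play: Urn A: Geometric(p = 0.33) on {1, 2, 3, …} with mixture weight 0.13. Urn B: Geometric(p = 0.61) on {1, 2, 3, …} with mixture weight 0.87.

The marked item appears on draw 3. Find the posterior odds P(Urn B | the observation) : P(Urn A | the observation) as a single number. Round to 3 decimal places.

Only the two components matter; the odds are (π_i f_i(x)) / (π_j f_j(x)).
Component likelihoods at x = 3:
  L_A = 0.148137
  L_B = 0.092781
0.0807195 / 0.0192578 ≈ 4.192

4.192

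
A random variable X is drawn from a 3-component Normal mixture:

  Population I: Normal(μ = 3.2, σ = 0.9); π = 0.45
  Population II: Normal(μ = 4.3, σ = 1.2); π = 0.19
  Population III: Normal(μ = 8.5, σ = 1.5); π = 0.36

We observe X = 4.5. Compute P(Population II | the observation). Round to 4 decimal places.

The responsibility of component k is π_k f_k(x) divided by Σ_j π_j f_j(x).
Normal densities:
  p_I = (1/(0.9·√(2π)))·exp(−(4.5−3.2)²/(2·0.9²)) = 0.443269·exp(-1.04321) = 0.156173
  p_II = (1/(1.2·√(2π)))·exp(−(4.5−4.3)²/(2·1.2²)) = 0.332452·exp(-0.01389) = 0.327866
  p_III = (1/(1.5·√(2π)))·exp(−(4.5−8.5)²/(2·1.5²)) = 0.265962·exp(-3.55556) = 0.00759732
Multiply by the mixture weights:
  π_I·p_I = 0.45 × 0.156173 = 0.0702781
  π_II·p_II = 0.19 × 0.327866 = 0.0622946
  π_III·p_III = 0.36 × 0.00759732 = 0.00273504
Marginal: 0.0702781 + 0.0622946 + 0.00273504 = 0.135308
P(Population II | the observation) = 0.0622946 / 0.135308 ≈ 0.4604

0.4604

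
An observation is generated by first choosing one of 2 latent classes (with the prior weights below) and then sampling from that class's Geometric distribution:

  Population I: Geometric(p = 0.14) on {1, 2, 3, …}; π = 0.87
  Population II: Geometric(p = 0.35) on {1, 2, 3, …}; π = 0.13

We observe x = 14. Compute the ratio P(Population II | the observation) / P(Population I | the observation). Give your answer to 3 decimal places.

0.010

Only the two components matter; the odds are (w_i f_i(x)) / (w_j f_j(x)).
Evaluate each component's likelihood at the observed value:
  f_I = 0.0197064
  f_II = 0.00129402
0.000168223 / 0.0171446 ≈ 0.010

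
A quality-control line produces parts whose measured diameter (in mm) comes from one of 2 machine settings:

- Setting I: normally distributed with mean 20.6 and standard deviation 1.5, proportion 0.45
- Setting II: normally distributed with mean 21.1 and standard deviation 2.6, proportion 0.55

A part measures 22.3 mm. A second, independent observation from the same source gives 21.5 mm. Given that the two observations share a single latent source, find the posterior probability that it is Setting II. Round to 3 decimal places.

The responsibility of component k is π_k f_k(x) divided by Σ_j π_j f_j(x).
Since both observations come from the same component, the likelihood for component k is f_k(x₁)·f_k(x₂).
  L_I = [0.139928] × [0.22215] = 0.031085
  L_II = [0.137937] × [0.151634] = 0.020916
Weight by the priors:
  π_I·L_I = 0.45 × 0.031085 = 0.0139883
  π_II·L_II = 0.55 × 0.020916 = 0.0115038
Sum: 0.0139883 + 0.0115038 = 0.025492
P(Setting II | x₁,x₂) ≈ 0.451

0.451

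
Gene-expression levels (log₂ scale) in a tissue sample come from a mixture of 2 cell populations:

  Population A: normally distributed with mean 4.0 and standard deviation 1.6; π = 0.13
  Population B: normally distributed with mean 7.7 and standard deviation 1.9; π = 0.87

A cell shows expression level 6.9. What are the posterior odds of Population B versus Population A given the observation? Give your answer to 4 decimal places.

Only the two components matter; the odds are (π_i f_i(x)) / (π_j f_j(x)).
Component likelihoods at x = 6.9:
  L_A = 0.0482422
  L_B = 0.192158
Odds = (0.87/0.13) × (0.192158/0.0482422) = 6.69231 × 3.9832 ≈ 26.6568

26.6568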